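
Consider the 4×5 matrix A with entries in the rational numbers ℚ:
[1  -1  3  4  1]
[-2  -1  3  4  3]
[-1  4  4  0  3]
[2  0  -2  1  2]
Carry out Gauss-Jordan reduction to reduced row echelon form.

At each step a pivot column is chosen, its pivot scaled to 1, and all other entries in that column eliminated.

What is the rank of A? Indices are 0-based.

rank = 4

step 1: normalize row 0 (÷1) = (1, -1, 3, 4, 1)
  row 1: subtract -2×row0 = (0, -3, 9, 12, 5)
  row 2: subtract -1×row0 = (0, 3, 7, 4, 4)
  row 3: subtract 2×row0 = (0, 2, -8, -7, 0)
step 2: normalize row 1 (÷-3) = (0, 1, -3, -4, -5/3)
  row 0: subtract -1×row1 = (1, 0, 0, 0, -2/3)
  row 2: subtract 3×row1 = (0, 0, 16, 16, 9)
  row 3: subtract 2×row1 = (0, 0, -2, 1, 10/3)
step 3: normalize row 2 (÷16) = (0, 0, 1, 1, 9/16)
  row 1: subtract -3×row2 = (0, 1, 0, -1, 1/48)
  row 3: subtract -2×row2 = (0, 0, 0, 3, 107/24)
step 4: normalize row 3 (÷3) = (0, 0, 0, 1, 107/72)
  row 1: subtract -1×row3 = (0, 1, 0, 0, 217/144)
  row 2: subtract 1×row3 = (0, 0, 1, 0, -133/144)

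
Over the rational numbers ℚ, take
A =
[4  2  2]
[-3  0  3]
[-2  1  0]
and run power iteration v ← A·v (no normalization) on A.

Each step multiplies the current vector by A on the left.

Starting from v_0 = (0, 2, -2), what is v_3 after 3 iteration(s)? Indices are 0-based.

v_0 = (0, 2, -2).
v_1 = A·v_0 = (0, -6, 2).
v_2 = A·v_1 = (-8, 6, -6).
v_3 = A·v_2 = (-32, 6, 22).

v_3 = (-32, 6, 22)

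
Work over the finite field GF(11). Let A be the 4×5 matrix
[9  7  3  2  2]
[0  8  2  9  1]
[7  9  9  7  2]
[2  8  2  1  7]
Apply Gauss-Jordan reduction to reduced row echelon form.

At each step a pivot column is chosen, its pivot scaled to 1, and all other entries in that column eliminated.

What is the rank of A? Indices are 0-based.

step 1: normalize row 0 (÷9) = (1, 2, 4, 10, 10)
  row 2: subtract 7×row0 = (0, 6, 3, 3, 9)
  row 3: subtract 2×row0 = (0, 4, 5, 3, 9)
step 2: normalize row 1 (÷8) = (0, 1, 3, 8, 7)
  row 0: subtract 2×row1 = (1, 0, 9, 5, 7)
  row 2: subtract 6×row1 = (0, 0, 7, 10, 0)
  row 3: subtract 4×row1 = (0, 0, 4, 4, 3)
step 3: normalize row 2 (÷7) = (0, 0, 1, 3, 0)
  row 0: subtract 9×row2 = (1, 0, 0, 0, 7)
  row 1: subtract 3×row2 = (0, 1, 0, 10, 7)
  row 3: subtract 4×row2 = (0, 0, 0, 3, 3)
step 4: normalize row 3 (÷3) = (0, 0, 0, 1, 1)
  row 1: subtract 10×row3 = (0, 1, 0, 0, 8)
  row 2: subtract 3×row3 = (0, 0, 1, 0, 8)

rank = 4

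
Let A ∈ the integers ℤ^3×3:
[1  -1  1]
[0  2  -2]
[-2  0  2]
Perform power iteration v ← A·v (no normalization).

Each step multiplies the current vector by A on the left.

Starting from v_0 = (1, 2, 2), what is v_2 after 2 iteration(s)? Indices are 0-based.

v_0 = (1, 2, 2).
v_1 = A·v_0 = (1, 0, 2).
v_2 = A·v_1 = (3, -4, 2).

v_2 = (3, -4, 2)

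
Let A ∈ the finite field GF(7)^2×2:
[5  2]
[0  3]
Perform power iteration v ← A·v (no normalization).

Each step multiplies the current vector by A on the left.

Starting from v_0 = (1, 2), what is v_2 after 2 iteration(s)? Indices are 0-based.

v_2 = (1, 4)

v_0 = (1, 2).
v_1 = A·v_0 = (2, 6).
v_2 = A·v_1 = (1, 4).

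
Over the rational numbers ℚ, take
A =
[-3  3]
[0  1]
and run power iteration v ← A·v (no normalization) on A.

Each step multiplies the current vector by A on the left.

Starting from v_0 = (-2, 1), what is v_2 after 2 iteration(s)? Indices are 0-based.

v_2 = (-24, 1)

v_0 = (-2, 1).
v_1 = A·v_0 = (9, 1).
v_2 = A·v_1 = (-24, 1).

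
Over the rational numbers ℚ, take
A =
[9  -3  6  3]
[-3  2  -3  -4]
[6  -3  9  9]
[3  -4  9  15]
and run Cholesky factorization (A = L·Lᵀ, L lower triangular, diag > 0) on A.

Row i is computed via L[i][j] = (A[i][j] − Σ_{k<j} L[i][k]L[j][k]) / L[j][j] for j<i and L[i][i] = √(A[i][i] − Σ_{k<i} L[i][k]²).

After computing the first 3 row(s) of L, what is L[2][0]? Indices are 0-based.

L[2][0] = 2

Step 1: L[0][0] = √(9) = 3.
  L[1][0] = (-3) / L[0][0] = -1.
Step 2: L[1][1] = √(1) = 1.
  L[2][0] = (6) / L[0][0] = 2.
  L[2][1] = (-1) / L[1][1] = -1.
Step 3: L[2][2] = √(4) = 2.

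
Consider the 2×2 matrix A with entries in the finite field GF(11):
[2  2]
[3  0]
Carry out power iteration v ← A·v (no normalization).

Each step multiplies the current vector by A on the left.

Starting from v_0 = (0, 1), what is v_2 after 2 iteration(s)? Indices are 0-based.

v_0 = (0, 1).
v_1 = A·v_0 = (2, 0).
v_2 = A·v_1 = (4, 6).

v_2 = (4, 6)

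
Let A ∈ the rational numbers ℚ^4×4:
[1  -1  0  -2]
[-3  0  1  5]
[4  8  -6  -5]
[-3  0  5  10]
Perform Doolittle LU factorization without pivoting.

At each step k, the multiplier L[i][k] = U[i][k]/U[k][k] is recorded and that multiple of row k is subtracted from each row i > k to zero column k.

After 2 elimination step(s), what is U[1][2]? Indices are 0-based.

U[1][2] = 1

k=0: U[0][0]=1
  eliminate (1,0): mult=-3, new row 1: (0, -3, 1, -1); set L[1][0]=-3
  eliminate (2,0): mult=4, new row 2: (0, 12, -6, 3); set L[2][0]=4
  eliminate (3,0): mult=-3, new row 3: (0, -3, 5, 4); set L[3][0]=-3
k=1: U[1][1]=-3
  eliminate (2,1): mult=-4, new row 2: (0, 0, -2, -1); set L[2][1]=-4
  eliminate (3,1): mult=1, new row 3: (0, 0, 4, 5); set L[3][1]=1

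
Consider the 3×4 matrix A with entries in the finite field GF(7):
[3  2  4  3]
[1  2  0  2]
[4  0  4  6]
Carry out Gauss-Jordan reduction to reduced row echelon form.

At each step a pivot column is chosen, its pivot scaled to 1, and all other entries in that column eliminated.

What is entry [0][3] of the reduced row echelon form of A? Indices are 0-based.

M[0][3] = 6

pivot(0,0)=3: scale R0 → (1, 3, 6, 1)
  clear (1,0): R1 −= (1)R0 → (0, 6, 1, 1)
  clear (2,0): R2 −= (4)R0 → (0, 2, 1, 2)
pivot(1,1)=6: scale R1 → (0, 1, 6, 6)
  clear (0,1): R0 −= (3)R1 → (1, 0, 2, 4)
  clear (2,1): R2 −= (2)R1 → (0, 0, 3, 4)
pivot(2,2)=3: scale R2 → (0, 0, 1, 6)
  clear (0,2): R0 −= (2)R2 → (1, 0, 0, 6)
  clear (1,2): R1 −= (6)R2 → (0, 1, 0, 5)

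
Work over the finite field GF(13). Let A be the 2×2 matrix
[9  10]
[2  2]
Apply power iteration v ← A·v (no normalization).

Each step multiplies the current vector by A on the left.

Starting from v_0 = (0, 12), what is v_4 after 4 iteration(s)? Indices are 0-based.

v_0 = (0, 12).
v_1 = A·v_0 = (3, 11).
v_2 = A·v_1 = (7, 2).
v_3 = A·v_2 = (5, 5).
v_4 = A·v_3 = (4, 7).

v_4 = (4, 7)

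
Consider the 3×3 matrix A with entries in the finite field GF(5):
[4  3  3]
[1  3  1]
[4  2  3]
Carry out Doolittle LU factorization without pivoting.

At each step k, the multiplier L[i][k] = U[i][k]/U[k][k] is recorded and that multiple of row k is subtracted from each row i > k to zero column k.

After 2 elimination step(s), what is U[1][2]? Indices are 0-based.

U[1][2] = 4

[col 0] pivot 4
  R1 -= 4*R0 → (0, 1, 4)  (L[1][0] := 4)
  R2 -= 1*R0 → (0, 4, 0)  (L[2][0] := 1)
[col 1] pivot 1
  R2 -= 4*R1 → (0, 0, 4)  (L[2][1] := 4)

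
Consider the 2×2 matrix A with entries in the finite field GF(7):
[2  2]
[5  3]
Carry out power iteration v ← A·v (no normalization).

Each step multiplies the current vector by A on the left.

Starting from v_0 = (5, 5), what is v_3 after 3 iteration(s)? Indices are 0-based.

v_0 = (5, 5).
v_1 = A·v_0 = (6, 5).
v_2 = A·v_1 = (1, 3).
v_3 = A·v_2 = (1, 0).

v_3 = (1, 0)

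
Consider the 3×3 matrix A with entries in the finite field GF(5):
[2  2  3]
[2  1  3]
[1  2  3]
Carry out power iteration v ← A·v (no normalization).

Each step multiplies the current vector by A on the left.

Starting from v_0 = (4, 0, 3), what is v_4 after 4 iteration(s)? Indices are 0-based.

v_4 = (2, 3, 3)

v_0 = (4, 0, 3).
v_1 = A·v_0 = (2, 2, 3).
v_2 = A·v_1 = (2, 0, 0).
v_3 = A·v_2 = (4, 4, 2).
v_4 = A·v_3 = (2, 3, 3).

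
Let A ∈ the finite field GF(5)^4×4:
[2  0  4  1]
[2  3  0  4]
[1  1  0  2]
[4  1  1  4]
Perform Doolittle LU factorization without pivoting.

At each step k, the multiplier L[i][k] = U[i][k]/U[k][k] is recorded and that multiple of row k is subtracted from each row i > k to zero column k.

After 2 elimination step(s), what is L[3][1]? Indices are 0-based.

Step 1: pivot at (0,0) is 2.
  row1 ← row1 − (1)·row0  ⇒  L[1][0]=1, U row1=(0, 3, 1, 3)
  row2 ← row2 − (3)·row0  ⇒  L[2][0]=3, U row2=(0, 1, 3, 4)
  row3 ← row3 − (2)·row0  ⇒  L[3][0]=2, U row3=(0, 1, 3, 2)
Step 2: pivot at (1,1) is 3.
  row2 ← row2 − (2)·row1  ⇒  L[2][1]=2, U row2=(0, 0, 1, 3)
  row3 ← row3 − (2)·row1  ⇒  L[3][1]=2, U row3=(0, 0, 1, 1)

L[3][1] = 2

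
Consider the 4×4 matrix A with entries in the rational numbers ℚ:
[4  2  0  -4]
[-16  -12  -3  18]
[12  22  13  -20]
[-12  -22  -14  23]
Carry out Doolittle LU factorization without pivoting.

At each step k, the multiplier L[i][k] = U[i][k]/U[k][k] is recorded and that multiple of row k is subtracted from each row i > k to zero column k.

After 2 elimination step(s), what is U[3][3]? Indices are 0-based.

[col 0] pivot 4
  R1 -= -4*R0 → (0, -4, -3, 2)  (L[1][0] := -4)
  R2 -= 3*R0 → (0, 16, 13, -8)  (L[2][0] := 3)
  R3 -= -3*R0 → (0, -16, -14, 11)  (L[3][0] := -3)
[col 1] pivot -4
  R2 -= -4*R1 → (0, 0, 1, 0)  (L[2][1] := -4)
  R3 -= 4*R1 → (0, 0, -2, 3)  (L[3][1] := 4)

U[3][3] = 3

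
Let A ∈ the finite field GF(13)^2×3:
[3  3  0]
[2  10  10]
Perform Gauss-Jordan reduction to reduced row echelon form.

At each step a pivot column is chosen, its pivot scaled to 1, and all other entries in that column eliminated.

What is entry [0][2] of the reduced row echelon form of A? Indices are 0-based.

M[0][2] = 2

pivot(0,0)=3: scale R0 → (1, 1, 0)
  clear (1,0): R1 −= (2)R0 → (0, 8, 10)
pivot(1,1)=8: scale R1 → (0, 1, 11)
  clear (0,1): R0 −= (1)R1 → (1, 0, 2)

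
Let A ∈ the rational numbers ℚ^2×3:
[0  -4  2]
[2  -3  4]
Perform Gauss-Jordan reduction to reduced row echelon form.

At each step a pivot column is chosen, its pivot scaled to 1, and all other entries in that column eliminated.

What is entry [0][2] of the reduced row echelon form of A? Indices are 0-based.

M[0][2] = 5/4

pivot(0,0): swap R0↔R1
pivot(0,0)=2: scale R0 → (1, -3/2, 2)
pivot(1,1)=-4: scale R1 → (0, 1, -1/2)
  clear (0,1): R0 −= (-3/2)R1 → (1, 0, 5/4)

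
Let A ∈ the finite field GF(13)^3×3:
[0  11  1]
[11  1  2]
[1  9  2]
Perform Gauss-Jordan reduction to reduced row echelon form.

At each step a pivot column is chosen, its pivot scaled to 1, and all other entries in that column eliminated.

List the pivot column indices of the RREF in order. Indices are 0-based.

pivot columns: 0, 1, 2

step 1: exchange rows 0,1
step 1: normalize row 0 (÷11) = (1, 6, 12)
  row 2: subtract 1×row0 = (0, 3, 3)
step 2: normalize row 1 (÷11) = (0, 1, 6)
  row 0: subtract 6×row1 = (1, 0, 2)
  row 2: subtract 3×row1 = (0, 0, 11)
step 3: normalize row 2 (÷11) = (0, 0, 1)
  row 0: subtract 2×row2 = (1, 0, 0)
  row 1: subtract 6×row2 = (0, 1, 0)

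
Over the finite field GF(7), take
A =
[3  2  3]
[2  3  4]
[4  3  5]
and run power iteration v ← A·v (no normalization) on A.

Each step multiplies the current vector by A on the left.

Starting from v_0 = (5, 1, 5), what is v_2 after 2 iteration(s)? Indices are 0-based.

v_2 = (5, 5, 5)

v_0 = (5, 1, 5).
v_1 = A·v_0 = (4, 5, 6).
v_2 = A·v_1 = (5, 5, 5).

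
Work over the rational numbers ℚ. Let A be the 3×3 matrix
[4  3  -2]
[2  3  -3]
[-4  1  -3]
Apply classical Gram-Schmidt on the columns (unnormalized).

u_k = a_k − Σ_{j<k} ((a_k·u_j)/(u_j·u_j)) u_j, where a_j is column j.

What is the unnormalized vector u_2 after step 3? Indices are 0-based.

u_2 = (7/122, -4/61, 3/122)

Step 1: u_0 = a_0 = (4, 2, -4).
Step 2: u_1 = a_1 − (7/18)·u_0 = (13/9, 20/9, 23/9).
Step 3: u_2 = a_2 − (-1/18)·u_0 − (-155/122)·u_1 = (7/122, -4/61, 3/122).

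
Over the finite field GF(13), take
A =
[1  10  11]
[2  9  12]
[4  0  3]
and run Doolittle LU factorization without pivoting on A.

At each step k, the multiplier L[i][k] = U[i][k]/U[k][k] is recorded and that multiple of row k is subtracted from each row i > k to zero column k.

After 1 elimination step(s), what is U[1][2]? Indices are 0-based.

[col 0] pivot 1
  R1 -= 2*R0 → (0, 2, 3)  (L[1][0] := 2)
  R2 -= 4*R0 → (0, 12, 11)  (L[2][0] := 4)

U[1][2] = 3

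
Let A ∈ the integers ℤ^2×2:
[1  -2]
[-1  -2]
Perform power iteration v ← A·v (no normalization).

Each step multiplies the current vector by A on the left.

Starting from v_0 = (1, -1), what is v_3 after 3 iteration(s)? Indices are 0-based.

v_0 = (1, -1).
v_1 = A·v_0 = (3, 1).
v_2 = A·v_1 = (1, -5).
v_3 = A·v_2 = (11, 9).

v_3 = (11, 9)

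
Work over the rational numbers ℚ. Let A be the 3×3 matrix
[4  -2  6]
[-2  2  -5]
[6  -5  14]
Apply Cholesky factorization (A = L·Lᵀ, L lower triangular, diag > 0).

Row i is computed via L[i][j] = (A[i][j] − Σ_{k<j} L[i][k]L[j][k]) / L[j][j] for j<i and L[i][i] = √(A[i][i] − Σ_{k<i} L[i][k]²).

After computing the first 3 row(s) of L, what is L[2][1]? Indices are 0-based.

Step 1: L[0][0] = √(4) = 2.
  L[1][0] = (-2) / L[0][0] = -1.
Step 2: L[1][1] = √(1) = 1.
  L[2][0] = (6) / L[0][0] = 3.
  L[2][1] = (-2) / L[1][1] = -2.
Step 3: L[2][2] = √(1) = 1.

L[2][1] = -2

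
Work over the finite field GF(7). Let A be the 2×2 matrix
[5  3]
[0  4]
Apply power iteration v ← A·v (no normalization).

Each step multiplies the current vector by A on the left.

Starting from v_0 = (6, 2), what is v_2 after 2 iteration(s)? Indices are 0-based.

v_2 = (1, 4)

v_0 = (6, 2).
v_1 = A·v_0 = (1, 1).
v_2 = A·v_1 = (1, 4).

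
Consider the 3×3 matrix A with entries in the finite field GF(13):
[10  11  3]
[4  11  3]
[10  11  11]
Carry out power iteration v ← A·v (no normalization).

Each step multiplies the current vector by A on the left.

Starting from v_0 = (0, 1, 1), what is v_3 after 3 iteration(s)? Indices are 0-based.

v_3 = (2, 0, 0)

v_0 = (0, 1, 1).
v_1 = A·v_0 = (1, 1, 9).
v_2 = A·v_1 = (9, 3, 3).
v_3 = A·v_2 = (2, 0, 0).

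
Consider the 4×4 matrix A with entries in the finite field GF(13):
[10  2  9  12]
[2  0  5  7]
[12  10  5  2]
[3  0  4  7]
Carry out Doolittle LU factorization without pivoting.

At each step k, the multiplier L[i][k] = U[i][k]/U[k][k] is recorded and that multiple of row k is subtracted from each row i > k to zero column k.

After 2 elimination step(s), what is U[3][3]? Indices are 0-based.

Step 1: pivot at (0,0) is 10.
  row1 ← row1 − (8)·row0  ⇒  L[1][0]=8, U row1=(0, 10, 11, 2)
  row2 ← row2 − (9)·row0  ⇒  L[2][0]=9, U row2=(0, 5, 2, 11)
  row3 ← row3 − (12)·row0  ⇒  L[3][0]=12, U row3=(0, 2, 0, 6)
Step 2: pivot at (1,1) is 10.
  row2 ← row2 − (7)·row1  ⇒  L[2][1]=7, U row2=(0, 0, 3, 10)
  row3 ← row3 − (8)·row1  ⇒  L[3][1]=8, U row3=(0, 0, 3, 3)

U[3][3] = 3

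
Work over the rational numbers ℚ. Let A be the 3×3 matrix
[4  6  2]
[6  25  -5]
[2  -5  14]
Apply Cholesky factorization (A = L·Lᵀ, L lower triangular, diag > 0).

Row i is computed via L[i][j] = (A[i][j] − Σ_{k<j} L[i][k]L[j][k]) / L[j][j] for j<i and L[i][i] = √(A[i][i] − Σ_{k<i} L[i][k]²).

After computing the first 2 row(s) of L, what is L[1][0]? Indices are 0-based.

Step 1: L[0][0] = √(4) = 2.
  L[1][0] = (6) / L[0][0] = 3.
Step 2: L[1][1] = √(16) = 4.

L[1][0] = 3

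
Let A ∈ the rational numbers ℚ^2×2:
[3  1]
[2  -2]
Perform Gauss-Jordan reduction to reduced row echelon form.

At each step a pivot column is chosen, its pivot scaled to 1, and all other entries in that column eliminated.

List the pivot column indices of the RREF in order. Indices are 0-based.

pivot(0,0)=3: scale R0 → (1, 1/3)
  clear (1,0): R1 −= (2)R0 → (0, -8/3)
pivot(1,1)=-8/3: scale R1 → (0, 1)
  clear (0,1): R0 −= (1/3)R1 → (1, 0)

pivot columns: 0, 1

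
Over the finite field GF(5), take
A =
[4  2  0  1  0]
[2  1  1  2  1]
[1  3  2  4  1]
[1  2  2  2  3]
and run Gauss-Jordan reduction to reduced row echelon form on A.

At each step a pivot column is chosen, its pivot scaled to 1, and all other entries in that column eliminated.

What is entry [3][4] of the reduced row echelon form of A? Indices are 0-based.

M[3][4] = 2

step 1: normalize row 0 (÷4) = (1, 3, 0, 4, 0)
  row 1: subtract 2×row0 = (0, 0, 1, 4, 1)
  row 2: subtract 1×row0 = (0, 0, 2, 0, 1)
  row 3: subtract 1×row0 = (0, 4, 2, 3, 3)
step 2: exchange rows 1,3
step 2: normalize row 1 (÷4) = (0, 1, 3, 2, 2)
  row 0: subtract 3×row1 = (1, 0, 1, 3, 4)
step 3: normalize row 2 (÷2) = (0, 0, 1, 0, 3)
  row 0: subtract 1×row2 = (1, 0, 0, 3, 1)
  row 1: subtract 3×row2 = (0, 1, 0, 2, 3)
  row 3: subtract 1×row2 = (0, 0, 0, 4, 3)
step 4: normalize row 3 (÷4) = (0, 0, 0, 1, 2)
  row 0: subtract 3×row3 = (1, 0, 0, 0, 0)
  row 1: subtract 2×row3 = (0, 1, 0, 0, 4)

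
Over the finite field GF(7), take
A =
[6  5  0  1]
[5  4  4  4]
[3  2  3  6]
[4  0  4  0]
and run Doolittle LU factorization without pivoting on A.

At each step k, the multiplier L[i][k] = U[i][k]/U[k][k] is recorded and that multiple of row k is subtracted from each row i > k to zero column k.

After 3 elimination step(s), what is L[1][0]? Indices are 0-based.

k=0: U[0][0]=6
  eliminate (1,0): mult=2, new row 1: (0, 1, 4, 2); set L[1][0]=2
  eliminate (2,0): mult=4, new row 2: (0, 3, 3, 2); set L[2][0]=4
  eliminate (3,0): mult=3, new row 3: (0, 6, 4, 4); set L[3][0]=3
k=1: U[1][1]=1
  eliminate (2,1): mult=3, new row 2: (0, 0, 5, 3); set L[2][1]=3
  eliminate (3,1): mult=6, new row 3: (0, 0, 1, 6); set L[3][1]=6
k=2: U[2][2]=5
  eliminate (3,2): mult=3, new row 3: (0, 0, 0, 4); set L[3][2]=3

L[1][0] = 2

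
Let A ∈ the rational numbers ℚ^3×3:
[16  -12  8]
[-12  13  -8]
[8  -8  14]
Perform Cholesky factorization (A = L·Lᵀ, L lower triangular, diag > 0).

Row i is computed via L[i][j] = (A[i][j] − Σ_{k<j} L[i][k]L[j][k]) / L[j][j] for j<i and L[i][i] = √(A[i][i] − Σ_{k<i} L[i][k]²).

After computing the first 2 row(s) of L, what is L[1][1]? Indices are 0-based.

L[1][1] = 2

Step 1: L[0][0] = √(16) = 4.
  L[1][0] = (-12) / L[0][0] = -3.
Step 2: L[1][1] = √(4) = 2.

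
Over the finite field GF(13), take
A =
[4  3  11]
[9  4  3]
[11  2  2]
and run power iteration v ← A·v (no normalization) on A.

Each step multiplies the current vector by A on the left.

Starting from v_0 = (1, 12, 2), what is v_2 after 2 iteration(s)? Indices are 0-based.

v_0 = (1, 12, 2).
v_1 = A·v_0 = (10, 11, 0).
v_2 = A·v_1 = (8, 4, 2).

v_2 = (8, 4, 2)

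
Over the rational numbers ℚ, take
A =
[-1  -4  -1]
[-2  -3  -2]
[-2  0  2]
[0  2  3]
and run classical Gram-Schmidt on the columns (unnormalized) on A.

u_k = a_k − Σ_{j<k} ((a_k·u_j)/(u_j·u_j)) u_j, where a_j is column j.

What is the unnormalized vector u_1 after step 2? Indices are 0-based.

u_1 = (-26/9, -7/9, 20/9, 2)

Step 1: u_0 = a_0 = (-1, -2, -2, 0).
Step 2: u_1 = a_1 − (10/9)·u_0 = (-26/9, -7/9, 20/9, 2).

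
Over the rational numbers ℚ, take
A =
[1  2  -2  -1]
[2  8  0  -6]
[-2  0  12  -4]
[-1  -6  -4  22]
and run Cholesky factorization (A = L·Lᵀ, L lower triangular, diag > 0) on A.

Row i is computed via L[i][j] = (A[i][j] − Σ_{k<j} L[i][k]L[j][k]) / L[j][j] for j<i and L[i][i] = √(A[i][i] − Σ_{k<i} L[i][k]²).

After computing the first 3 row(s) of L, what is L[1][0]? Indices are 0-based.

Step 1: L[0][0] = √(1) = 1.
  L[1][0] = (2) / L[0][0] = 2.
Step 2: L[1][1] = √(4) = 2.
  L[2][0] = (-2) / L[0][0] = -2.
  L[2][1] = (4) / L[1][1] = 2.
Step 3: L[2][2] = √(4) = 2.

L[1][0] = 2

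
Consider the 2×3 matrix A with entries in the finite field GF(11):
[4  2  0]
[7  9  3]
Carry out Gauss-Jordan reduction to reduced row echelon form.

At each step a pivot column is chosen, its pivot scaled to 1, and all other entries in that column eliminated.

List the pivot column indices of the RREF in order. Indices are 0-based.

[1] R0 /= 4  ⇒  (1, 6, 0)
     R1 -= 7·R0  ⇒  (0, 0, 3)
column 1 empty below row 1
[2] R1 /= 3  ⇒  (0, 0, 1)

pivot columns: 0, 2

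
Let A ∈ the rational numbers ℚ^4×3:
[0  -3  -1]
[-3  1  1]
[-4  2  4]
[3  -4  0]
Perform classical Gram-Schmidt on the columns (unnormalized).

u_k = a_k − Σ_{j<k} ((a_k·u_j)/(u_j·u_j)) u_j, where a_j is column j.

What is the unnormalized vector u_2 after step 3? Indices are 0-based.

u_2 = (-578/491, -362/491, 846/491, 766/491)

Step 1: u_0 = a_0 = (0, -3, -4, 3).
Step 2: u_1 = a_1 − (-23/34)·u_0 = (-3, -35/34, -12/17, -67/34).
Step 3: u_2 = a_2 − (-19/34)·u_0 − (-29/491)·u_1 = (-578/491, -362/491, 846/491, 766/491).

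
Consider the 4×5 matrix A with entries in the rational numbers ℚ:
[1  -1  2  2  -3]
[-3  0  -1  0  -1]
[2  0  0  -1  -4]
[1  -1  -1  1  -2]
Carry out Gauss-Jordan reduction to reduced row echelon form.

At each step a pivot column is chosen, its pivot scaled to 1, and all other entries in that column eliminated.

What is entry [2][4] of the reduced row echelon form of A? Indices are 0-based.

[1] R0 /= 1  ⇒  (1, -1, 2, 2, -3)
     R1 -= -3·R0  ⇒  (0, -3, 5, 6, -10)
     R2 -= 2·R0  ⇒  (0, 2, -4, -5, 2)
     R3 -= 1·R0  ⇒  (0, 0, -3, -1, 1)
[2] R1 /= -3  ⇒  (0, 1, -5/3, -2, 10/3)
     R0 -= -1·R1  ⇒  (1, 0, 1/3, 0, 1/3)
     R2 -= 2·R1  ⇒  (0, 0, -2/3, -1, -14/3)
[3] R2 /= -2/3  ⇒  (0, 0, 1, 3/2, 7)
     R0 -= 1/3·R2  ⇒  (1, 0, 0, -1/2, -2)
     R1 -= -5/3·R2  ⇒  (0, 1, 0, 1/2, 15)
     R3 -= -3·R2  ⇒  (0, 0, 0, 7/2, 22)
[4] R3 /= 7/2  ⇒  (0, 0, 0, 1, 44/7)
     R0 -= -1/2·R3  ⇒  (1, 0, 0, 0, 8/7)
     R1 -= 1/2·R3  ⇒  (0, 1, 0, 0, 83/7)
     R2 -= 3/2·R3  ⇒  (0, 0, 1, 0, -17/7)

M[2][4] = -17/7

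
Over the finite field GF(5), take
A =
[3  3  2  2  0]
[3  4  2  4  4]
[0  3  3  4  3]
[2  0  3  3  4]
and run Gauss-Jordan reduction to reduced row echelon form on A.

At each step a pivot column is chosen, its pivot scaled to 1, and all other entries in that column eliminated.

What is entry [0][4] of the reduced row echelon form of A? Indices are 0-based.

pivot(0,0)=3: scale R0 → (1, 1, 4, 4, 0)
  clear (1,0): R1 −= (3)R0 → (0, 1, 0, 2, 4)
  clear (3,0): R3 −= (2)R0 → (0, 3, 0, 0, 4)
pivot(1,1)=1: scale R1 → (0, 1, 0, 2, 4)
  clear (0,1): R0 −= (1)R1 → (1, 0, 4, 2, 1)
  clear (2,1): R2 −= (3)R1 → (0, 0, 3, 3, 1)
  clear (3,1): R3 −= (3)R1 → (0, 0, 0, 4, 2)
pivot(2,2)=3: scale R2 → (0, 0, 1, 1, 2)
  clear (0,2): R0 −= (4)R2 → (1, 0, 0, 3, 3)
pivot(3,3)=4: scale R3 → (0, 0, 0, 1, 3)
  clear (0,3): R0 −= (3)R3 → (1, 0, 0, 0, 4)
  clear (1,3): R1 −= (2)R3 → (0, 1, 0, 0, 3)
  clear (2,3): R2 −= (1)R3 → (0, 0, 1, 0, 4)

M[0][4] = 4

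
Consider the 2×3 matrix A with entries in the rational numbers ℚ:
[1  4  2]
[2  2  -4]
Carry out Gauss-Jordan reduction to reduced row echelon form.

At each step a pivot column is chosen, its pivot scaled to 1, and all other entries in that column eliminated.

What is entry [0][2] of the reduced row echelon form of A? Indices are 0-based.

M[0][2] = -10/3

[1] R0 /= 1  ⇒  (1, 4, 2)
     R1 -= 2·R0  ⇒  (0, -6, -8)
[2] R1 /= -6  ⇒  (0, 1, 4/3)
     R0 -= 4·R1  ⇒  (1, 0, -10/3)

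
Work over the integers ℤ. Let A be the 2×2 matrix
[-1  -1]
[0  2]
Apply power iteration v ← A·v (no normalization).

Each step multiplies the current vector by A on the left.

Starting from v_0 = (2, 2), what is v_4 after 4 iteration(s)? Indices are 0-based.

v_0 = (2, 2).
v_1 = A·v_0 = (-4, 4).
v_2 = A·v_1 = (0, 8).
v_3 = A·v_2 = (-8, 16).
v_4 = A·v_3 = (-8, 32).

v_4 = (-8, 32)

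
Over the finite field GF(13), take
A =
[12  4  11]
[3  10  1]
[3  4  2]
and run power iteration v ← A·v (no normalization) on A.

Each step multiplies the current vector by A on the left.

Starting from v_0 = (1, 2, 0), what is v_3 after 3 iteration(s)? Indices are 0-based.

v_3 = (0, 6, 12)

v_0 = (1, 2, 0).
v_1 = A·v_0 = (7, 10, 11).
v_2 = A·v_1 = (11, 2, 5).
v_3 = A·v_2 = (0, 6, 12).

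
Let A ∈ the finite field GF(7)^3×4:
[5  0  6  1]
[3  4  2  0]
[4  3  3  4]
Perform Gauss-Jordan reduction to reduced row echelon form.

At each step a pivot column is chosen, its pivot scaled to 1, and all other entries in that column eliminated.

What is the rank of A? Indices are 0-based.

rank = 3

[1] R0 /= 5  ⇒  (1, 0, 4, 3)
     R1 -= 3·R0  ⇒  (0, 4, 4, 5)
     R2 -= 4·R0  ⇒  (0, 3, 1, 6)
[2] R1 /= 4  ⇒  (0, 1, 1, 3)
     R2 -= 3·R1  ⇒  (0, 0, 5, 4)
[3] R2 /= 5  ⇒  (0, 0, 1, 5)
     R0 -= 4·R2  ⇒  (1, 0, 0, 4)
     R1 -= 1·R2  ⇒  (0, 1, 0, 5)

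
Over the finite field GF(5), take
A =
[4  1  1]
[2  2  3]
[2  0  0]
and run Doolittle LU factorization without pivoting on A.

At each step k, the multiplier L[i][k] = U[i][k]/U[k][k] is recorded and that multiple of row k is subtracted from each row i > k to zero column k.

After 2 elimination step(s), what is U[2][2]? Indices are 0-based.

U[2][2] = 2

k=0: U[0][0]=4
  eliminate (1,0): mult=3, new row 1: (0, 4, 0); set L[1][0]=3
  eliminate (2,0): mult=3, new row 2: (0, 2, 2); set L[2][0]=3
k=1: U[1][1]=4
  eliminate (2,1): mult=3, new row 2: (0, 0, 2); set L[2][1]=3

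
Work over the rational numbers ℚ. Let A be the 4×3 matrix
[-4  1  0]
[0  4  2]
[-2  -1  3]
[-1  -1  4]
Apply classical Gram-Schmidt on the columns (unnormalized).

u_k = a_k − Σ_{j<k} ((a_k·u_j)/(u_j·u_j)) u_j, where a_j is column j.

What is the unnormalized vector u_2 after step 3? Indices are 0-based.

u_2 = (-767/398, 376/199, 827/398, 707/199)

Step 1: u_0 = a_0 = (-4, 0, -2, -1).
Step 2: u_1 = a_1 − (-1/21)·u_0 = (17/21, 4, -23/21, -22/21).
Step 3: u_2 = a_2 − (-10/21)·u_0 − (11/398)·u_1 = (-767/398, 376/199, 827/398, 707/199).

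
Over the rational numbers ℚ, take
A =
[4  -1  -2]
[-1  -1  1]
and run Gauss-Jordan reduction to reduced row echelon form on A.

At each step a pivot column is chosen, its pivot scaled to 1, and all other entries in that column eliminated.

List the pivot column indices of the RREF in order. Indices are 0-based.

pivot columns: 0, 1

step 1: normalize row 0 (÷4) = (1, -1/4, -1/2)
  row 1: subtract -1×row0 = (0, -5/4, 1/2)
step 2: normalize row 1 (÷-5/4) = (0, 1, -2/5)
  row 0: subtract -1/4×row1 = (1, 0, -3/5)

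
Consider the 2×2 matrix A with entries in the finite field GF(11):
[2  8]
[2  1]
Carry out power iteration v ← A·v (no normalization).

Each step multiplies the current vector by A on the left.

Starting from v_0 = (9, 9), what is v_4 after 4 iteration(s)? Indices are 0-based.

v_0 = (9, 9).
v_1 = A·v_0 = (2, 5).
v_2 = A·v_1 = (0, 9).
v_3 = A·v_2 = (6, 9).
v_4 = A·v_3 = (7, 10).

v_4 = (7, 10)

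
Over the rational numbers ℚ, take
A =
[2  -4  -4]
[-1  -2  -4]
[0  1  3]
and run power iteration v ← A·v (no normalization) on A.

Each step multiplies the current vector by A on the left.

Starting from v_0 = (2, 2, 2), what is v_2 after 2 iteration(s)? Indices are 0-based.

v_0 = (2, 2, 2).
v_1 = A·v_0 = (-12, -14, 8).
v_2 = A·v_1 = (0, 8, 10).

v_2 = (0, 8, 10)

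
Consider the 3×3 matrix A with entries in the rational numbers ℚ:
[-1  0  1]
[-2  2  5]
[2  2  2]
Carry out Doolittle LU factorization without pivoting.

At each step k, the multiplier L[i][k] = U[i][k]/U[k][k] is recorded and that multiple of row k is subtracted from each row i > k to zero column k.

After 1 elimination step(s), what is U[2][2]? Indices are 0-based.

Step 1: pivot at (0,0) is -1.
  row1 ← row1 − (2)·row0  ⇒  L[1][0]=2, U row1=(0, 2, 3)
  row2 ← row2 − (-2)·row0  ⇒  L[2][0]=-2, U row2=(0, 2, 4)

U[2][2] = 4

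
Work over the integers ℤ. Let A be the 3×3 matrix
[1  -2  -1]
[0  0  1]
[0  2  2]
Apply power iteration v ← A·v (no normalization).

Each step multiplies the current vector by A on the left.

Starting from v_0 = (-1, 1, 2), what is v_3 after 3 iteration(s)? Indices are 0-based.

v_3 = (-43, 16, 44)

v_0 = (-1, 1, 2).
v_1 = A·v_0 = (-5, 2, 6).
v_2 = A·v_1 = (-15, 6, 16).
v_3 = A·v_2 = (-43, 16, 44).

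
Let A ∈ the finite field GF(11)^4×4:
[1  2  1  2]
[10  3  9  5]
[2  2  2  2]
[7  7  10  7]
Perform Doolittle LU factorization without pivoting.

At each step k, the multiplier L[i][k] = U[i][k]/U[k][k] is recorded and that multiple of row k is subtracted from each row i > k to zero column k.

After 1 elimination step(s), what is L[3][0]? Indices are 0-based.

L[3][0] = 7

Step 1: pivot at (0,0) is 1.
  row1 ← row1 − (10)·row0  ⇒  L[1][0]=10, U row1=(0, 5, 10, 7)
  row2 ← row2 − (2)·row0  ⇒  L[2][0]=2, U row2=(0, 9, 0, 9)
  row3 ← row3 − (7)·row0  ⇒  L[3][0]=7, U row3=(0, 4, 3, 4)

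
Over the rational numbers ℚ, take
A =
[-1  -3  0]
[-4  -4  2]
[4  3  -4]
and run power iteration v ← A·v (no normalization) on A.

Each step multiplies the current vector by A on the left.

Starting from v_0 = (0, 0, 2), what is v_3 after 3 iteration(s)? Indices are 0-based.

v_3 = (108, 264, -320)

v_0 = (0, 0, 2).
v_1 = A·v_0 = (0, 4, -8).
v_2 = A·v_1 = (-12, -32, 44).
v_3 = A·v_2 = (108, 264, -320).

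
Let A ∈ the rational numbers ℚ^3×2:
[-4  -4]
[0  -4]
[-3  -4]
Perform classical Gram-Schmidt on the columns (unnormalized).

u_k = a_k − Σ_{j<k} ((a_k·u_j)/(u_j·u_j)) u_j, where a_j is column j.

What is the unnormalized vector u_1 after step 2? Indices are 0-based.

u_1 = (12/25, -4, -16/25)

Step 1: u_0 = a_0 = (-4, 0, -3).
Step 2: u_1 = a_1 − (28/25)·u_0 = (12/25, -4, -16/25).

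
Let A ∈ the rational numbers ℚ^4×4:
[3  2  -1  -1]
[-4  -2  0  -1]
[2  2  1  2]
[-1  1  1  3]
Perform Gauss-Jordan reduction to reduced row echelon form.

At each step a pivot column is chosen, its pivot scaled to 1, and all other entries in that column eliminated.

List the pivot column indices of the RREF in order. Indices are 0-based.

pivot(0,0)=3: scale R0 → (1, 2/3, -1/3, -1/3)
  clear (1,0): R1 −= (-4)R0 → (0, 2/3, -4/3, -7/3)
  clear (2,0): R2 −= (2)R0 → (0, 2/3, 5/3, 8/3)
  clear (3,0): R3 −= (-1)R0 → (0, 5/3, 2/3, 8/3)
pivot(1,1)=2/3: scale R1 → (0, 1, -2, -7/2)
  clear (0,1): R0 −= (2/3)R1 → (1, 0, 1, 2)
  clear (2,1): R2 −= (2/3)R1 → (0, 0, 3, 5)
  clear (3,1): R3 −= (5/3)R1 → (0, 0, 4, 17/2)
pivot(2,2)=3: scale R2 → (0, 0, 1, 5/3)
  clear (0,2): R0 −= (1)R2 → (1, 0, 0, 1/3)
  clear (1,2): R1 −= (-2)R2 → (0, 1, 0, -1/6)
  clear (3,2): R3 −= (4)R2 → (0, 0, 0, 11/6)
pivot(3,3)=11/6: scale R3 → (0, 0, 0, 1)
  clear (0,3): R0 −= (1/3)R3 → (1, 0, 0, 0)
  clear (1,3): R1 −= (-1/6)R3 → (0, 1, 0, 0)
  clear (2,3): R2 −= (5/3)R3 → (0, 0, 1, 0)

pivot columns: 0, 1, 2, 3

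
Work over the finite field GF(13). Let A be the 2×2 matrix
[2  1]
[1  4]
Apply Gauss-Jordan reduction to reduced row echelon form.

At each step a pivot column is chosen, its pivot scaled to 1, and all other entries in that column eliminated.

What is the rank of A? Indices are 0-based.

[1] R0 /= 2  ⇒  (1, 7)
     R1 -= 1·R0  ⇒  (0, 10)
[2] R1 /= 10  ⇒  (0, 1)
     R0 -= 7·R1  ⇒  (1, 0)

rank = 2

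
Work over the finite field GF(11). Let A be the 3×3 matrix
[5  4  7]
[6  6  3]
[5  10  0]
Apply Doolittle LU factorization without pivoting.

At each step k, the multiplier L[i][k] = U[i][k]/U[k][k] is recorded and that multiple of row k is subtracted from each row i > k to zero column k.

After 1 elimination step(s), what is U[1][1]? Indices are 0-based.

U[1][1] = 10

[col 0] pivot 5
  R1 -= 10*R0 → (0, 10, 10)  (L[1][0] := 10)
  R2 -= 1*R0 → (0, 6, 4)  (L[2][0] := 1)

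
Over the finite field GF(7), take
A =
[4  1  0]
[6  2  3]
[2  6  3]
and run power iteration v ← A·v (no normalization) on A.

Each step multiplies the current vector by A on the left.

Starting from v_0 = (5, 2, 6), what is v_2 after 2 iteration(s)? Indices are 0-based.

v_2 = (0, 6, 0)

v_0 = (5, 2, 6).
v_1 = A·v_0 = (1, 3, 5).
v_2 = A·v_1 = (0, 6, 0).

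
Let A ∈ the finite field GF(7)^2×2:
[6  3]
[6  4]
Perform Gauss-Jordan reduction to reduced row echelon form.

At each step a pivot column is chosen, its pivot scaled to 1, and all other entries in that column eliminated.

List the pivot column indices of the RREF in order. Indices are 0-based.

step 1: normalize row 0 (÷6) = (1, 4)
  row 1: subtract 6×row0 = (0, 1)
step 2: normalize row 1 (÷1) = (0, 1)
  row 0: subtract 4×row1 = (1, 0)

pivot columns: 0, 1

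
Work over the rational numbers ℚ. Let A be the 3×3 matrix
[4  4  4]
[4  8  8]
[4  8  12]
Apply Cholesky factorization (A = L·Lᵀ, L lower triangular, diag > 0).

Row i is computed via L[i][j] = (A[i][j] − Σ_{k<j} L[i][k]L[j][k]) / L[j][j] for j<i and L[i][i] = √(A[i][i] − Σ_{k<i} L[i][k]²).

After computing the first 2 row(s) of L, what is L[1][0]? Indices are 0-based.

L[1][0] = 2

Step 1: L[0][0] = √(4) = 2.
  L[1][0] = (4) / L[0][0] = 2.
Step 2: L[1][1] = √(4) = 2.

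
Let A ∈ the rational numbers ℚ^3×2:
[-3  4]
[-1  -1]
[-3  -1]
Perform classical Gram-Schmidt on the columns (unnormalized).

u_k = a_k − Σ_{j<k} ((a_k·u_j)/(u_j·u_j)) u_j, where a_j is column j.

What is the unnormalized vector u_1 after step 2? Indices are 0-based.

u_1 = (52/19, -27/19, -43/19)

Step 1: u_0 = a_0 = (-3, -1, -3).
Step 2: u_1 = a_1 − (-8/19)·u_0 = (52/19, -27/19, -43/19).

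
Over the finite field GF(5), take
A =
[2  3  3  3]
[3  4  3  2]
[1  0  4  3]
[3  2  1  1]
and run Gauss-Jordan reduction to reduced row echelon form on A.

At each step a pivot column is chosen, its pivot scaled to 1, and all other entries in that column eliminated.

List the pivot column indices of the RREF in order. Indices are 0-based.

[1] R0 /= 2  ⇒  (1, 4, 4, 4)
     R1 -= 3·R0  ⇒  (0, 2, 1, 0)
     R2 -= 1·R0  ⇒  (0, 1, 0, 4)
     R3 -= 3·R0  ⇒  (0, 0, 4, 4)
[2] R1 /= 2  ⇒  (0, 1, 3, 0)
     R0 -= 4·R1  ⇒  (1, 0, 2, 4)
     R2 -= 1·R1  ⇒  (0, 0, 2, 4)
[3] R2 /= 2  ⇒  (0, 0, 1, 2)
     R0 -= 2·R2  ⇒  (1, 0, 0, 0)
     R1 -= 3·R2  ⇒  (0, 1, 0, 4)
     R3 -= 4·R2  ⇒  (0, 0, 0, 1)
[4] R3 /= 1  ⇒  (0, 0, 0, 1)
     R1 -= 4·R3  ⇒  (0, 1, 0, 0)
     R2 -= 2·R3  ⇒  (0, 0, 1, 0)

pivot columns: 0, 1, 2, 3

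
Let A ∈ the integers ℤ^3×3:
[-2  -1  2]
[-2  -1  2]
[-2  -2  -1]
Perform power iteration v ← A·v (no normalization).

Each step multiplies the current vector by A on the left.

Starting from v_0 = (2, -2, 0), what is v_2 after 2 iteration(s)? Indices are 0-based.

v_2 = (6, 6, 8)

v_0 = (2, -2, 0).
v_1 = A·v_0 = (-2, -2, 0).
v_2 = A·v_1 = (6, 6, 8).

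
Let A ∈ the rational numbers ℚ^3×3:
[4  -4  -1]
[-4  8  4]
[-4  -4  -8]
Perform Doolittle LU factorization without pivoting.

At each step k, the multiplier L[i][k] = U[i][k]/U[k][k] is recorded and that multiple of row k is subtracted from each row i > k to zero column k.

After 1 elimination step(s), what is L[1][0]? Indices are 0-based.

[col 0] pivot 4
  R1 -= -1*R0 → (0, 4, 3)  (L[1][0] := -1)
  R2 -= -1*R0 → (0, -8, -9)  (L[2][0] := -1)

L[1][0] = -1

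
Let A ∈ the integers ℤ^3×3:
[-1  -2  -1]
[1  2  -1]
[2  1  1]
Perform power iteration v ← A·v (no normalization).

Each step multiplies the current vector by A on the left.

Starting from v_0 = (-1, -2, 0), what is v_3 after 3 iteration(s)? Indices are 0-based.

v_0 = (-1, -2, 0).
v_1 = A·v_0 = (5, -5, -4).
v_2 = A·v_1 = (9, -1, 1).
v_3 = A·v_2 = (-8, 6, 18).

v_3 = (-8, 6, 18)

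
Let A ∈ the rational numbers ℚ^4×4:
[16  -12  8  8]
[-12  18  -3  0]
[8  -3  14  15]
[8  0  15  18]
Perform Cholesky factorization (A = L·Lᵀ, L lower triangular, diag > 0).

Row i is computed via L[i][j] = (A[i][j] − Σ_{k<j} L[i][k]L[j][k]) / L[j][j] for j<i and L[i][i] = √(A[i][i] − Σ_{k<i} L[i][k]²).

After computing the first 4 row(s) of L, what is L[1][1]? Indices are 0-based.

Step 1: L[0][0] = √(16) = 4.
  L[1][0] = (-12) / L[0][0] = -3.
Step 2: L[1][1] = √(9) = 3.
  L[2][0] = (8) / L[0][0] = 2.
  L[2][1] = (3) / L[1][1] = 1.
Step 3: L[2][2] = √(9) = 3.
  L[3][0] = (8) / L[0][0] = 2.
  L[3][1] = (6) / L[1][1] = 2.
  L[3][2] = (9) / L[2][2] = 3.
Step 4: L[3][3] = √(1) = 1.

L[1][1] = 3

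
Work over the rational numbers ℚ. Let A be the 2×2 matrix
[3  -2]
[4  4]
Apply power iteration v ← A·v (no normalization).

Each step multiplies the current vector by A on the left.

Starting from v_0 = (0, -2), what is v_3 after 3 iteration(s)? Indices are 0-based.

v_3 = (116, 48)

v_0 = (0, -2).
v_1 = A·v_0 = (4, -8).
v_2 = A·v_1 = (28, -16).
v_3 = A·v_2 = (116, 48).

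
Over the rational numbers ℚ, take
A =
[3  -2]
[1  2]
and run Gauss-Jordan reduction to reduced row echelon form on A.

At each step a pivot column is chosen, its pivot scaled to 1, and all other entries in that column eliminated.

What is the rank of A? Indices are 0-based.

pivot(0,0)=3: scale R0 → (1, -2/3)
  clear (1,0): R1 −= (1)R0 → (0, 8/3)
pivot(1,1)=8/3: scale R1 → (0, 1)
  clear (0,1): R0 −= (-2/3)R1 → (1, 0)

rank = 2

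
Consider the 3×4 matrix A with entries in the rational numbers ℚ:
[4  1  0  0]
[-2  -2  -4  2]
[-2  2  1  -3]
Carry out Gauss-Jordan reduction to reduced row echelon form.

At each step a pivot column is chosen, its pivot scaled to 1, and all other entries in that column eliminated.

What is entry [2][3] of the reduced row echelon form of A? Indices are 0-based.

[1] R0 /= 4  ⇒  (1, 1/4, 0, 0)
     R1 -= -2·R0  ⇒  (0, -3/2, -4, 2)
     R2 -= -2·R0  ⇒  (0, 5/2, 1, -3)
[2] R1 /= -3/2  ⇒  (0, 1, 8/3, -4/3)
     R0 -= 1/4·R1  ⇒  (1, 0, -2/3, 1/3)
     R2 -= 5/2·R1  ⇒  (0, 0, -17/3, 1/3)
[3] R2 /= -17/3  ⇒  (0, 0, 1, -1/17)
     R0 -= -2/3·R2  ⇒  (1, 0, 0, 5/17)
     R1 -= 8/3·R2  ⇒  (0, 1, 0, -20/17)

M[2][3] = -1/17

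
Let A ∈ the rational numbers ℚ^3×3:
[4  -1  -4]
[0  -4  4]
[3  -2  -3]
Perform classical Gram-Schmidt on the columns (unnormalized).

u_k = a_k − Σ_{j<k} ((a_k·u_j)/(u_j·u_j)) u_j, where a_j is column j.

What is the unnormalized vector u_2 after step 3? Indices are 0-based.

u_2 = (48/85, 4/17, -64/85)

Step 1: u_0 = a_0 = (4, 0, 3).
Step 2: u_1 = a_1 − (-2/5)·u_0 = (3/5, -4, -4/5).
Step 3: u_2 = a_2 − (-1)·u_0 − (-16/17)·u_1 = (48/85, 4/17, -64/85).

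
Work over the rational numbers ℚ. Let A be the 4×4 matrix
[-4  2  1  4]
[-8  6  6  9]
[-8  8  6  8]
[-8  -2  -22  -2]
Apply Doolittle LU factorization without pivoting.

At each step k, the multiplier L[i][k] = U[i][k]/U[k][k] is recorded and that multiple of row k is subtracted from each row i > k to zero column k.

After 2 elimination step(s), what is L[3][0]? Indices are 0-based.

L[3][0] = 2

[col 0] pivot -4
  R1 -= 2*R0 → (0, 2, 4, 1)  (L[1][0] := 2)
  R2 -= 2*R0 → (0, 4, 4, 0)  (L[2][0] := 2)
  R3 -= 2*R0 → (0, -6, -24, -10)  (L[3][0] := 2)
[col 1] pivot 2
  R2 -= 2*R1 → (0, 0, -4, -2)  (L[2][1] := 2)
  R3 -= -3*R1 → (0, 0, -12, -7)  (L[3][1] := -3)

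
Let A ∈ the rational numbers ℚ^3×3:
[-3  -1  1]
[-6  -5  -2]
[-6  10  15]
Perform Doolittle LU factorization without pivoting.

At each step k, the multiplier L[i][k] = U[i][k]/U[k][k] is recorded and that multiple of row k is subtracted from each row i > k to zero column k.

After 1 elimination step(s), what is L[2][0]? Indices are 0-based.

L[2][0] = 2

k=0: U[0][0]=-3
  eliminate (1,0): mult=2, new row 1: (0, -3, -4); set L[1][0]=2
  eliminate (2,0): mult=2, new row 2: (0, 12, 13); set L[2][0]=2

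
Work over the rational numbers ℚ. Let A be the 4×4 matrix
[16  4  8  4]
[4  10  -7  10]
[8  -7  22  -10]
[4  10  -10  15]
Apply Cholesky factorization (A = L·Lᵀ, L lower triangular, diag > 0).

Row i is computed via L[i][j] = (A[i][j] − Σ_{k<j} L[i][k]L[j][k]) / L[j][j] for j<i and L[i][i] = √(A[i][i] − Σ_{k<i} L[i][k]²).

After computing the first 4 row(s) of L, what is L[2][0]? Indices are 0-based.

L[2][0] = 2

Step 1: L[0][0] = √(16) = 4.
  L[1][0] = (4) / L[0][0] = 1.
Step 2: L[1][1] = √(9) = 3.
  L[2][0] = (8) / L[0][0] = 2.
  L[2][1] = (-9) / L[1][1] = -3.
Step 3: L[2][2] = √(9) = 3.
  L[3][0] = (4) / L[0][0] = 1.
  L[3][1] = (9) / L[1][1] = 3.
  L[3][2] = (-3) / L[2][2] = -1.
Step 4: L[3][3] = √(4) = 2.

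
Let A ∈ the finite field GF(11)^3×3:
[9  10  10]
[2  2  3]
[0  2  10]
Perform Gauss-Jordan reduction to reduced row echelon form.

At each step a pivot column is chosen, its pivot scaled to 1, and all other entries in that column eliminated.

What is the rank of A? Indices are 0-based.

step 1: normalize row 0 (÷9) = (1, 6, 6)
  row 1: subtract 2×row0 = (0, 1, 2)
step 2: normalize row 1 (÷1) = (0, 1, 2)
  row 0: subtract 6×row1 = (1, 0, 5)
  row 2: subtract 2×row1 = (0, 0, 6)
step 3: normalize row 2 (÷6) = (0, 0, 1)
  row 0: subtract 5×row2 = (1, 0, 0)
  row 1: subtract 2×row2 = (0, 1, 0)

rank = 3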